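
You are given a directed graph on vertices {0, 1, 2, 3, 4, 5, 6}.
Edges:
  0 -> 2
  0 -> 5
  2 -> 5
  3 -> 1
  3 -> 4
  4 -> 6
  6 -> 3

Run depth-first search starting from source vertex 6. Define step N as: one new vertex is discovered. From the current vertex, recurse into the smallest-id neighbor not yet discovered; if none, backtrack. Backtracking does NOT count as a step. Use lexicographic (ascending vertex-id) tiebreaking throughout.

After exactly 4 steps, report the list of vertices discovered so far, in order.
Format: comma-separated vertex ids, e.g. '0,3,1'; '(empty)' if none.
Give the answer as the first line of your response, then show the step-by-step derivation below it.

6,3,1,4

step 1: discover 6; path=6; order=6
step 2: discover 3; path=6>3; order=6,3
step 3: discover 1; path=6>3>1; order=6,3,1
step 4: discover 4; path=6>3>4; order=6,3,1,4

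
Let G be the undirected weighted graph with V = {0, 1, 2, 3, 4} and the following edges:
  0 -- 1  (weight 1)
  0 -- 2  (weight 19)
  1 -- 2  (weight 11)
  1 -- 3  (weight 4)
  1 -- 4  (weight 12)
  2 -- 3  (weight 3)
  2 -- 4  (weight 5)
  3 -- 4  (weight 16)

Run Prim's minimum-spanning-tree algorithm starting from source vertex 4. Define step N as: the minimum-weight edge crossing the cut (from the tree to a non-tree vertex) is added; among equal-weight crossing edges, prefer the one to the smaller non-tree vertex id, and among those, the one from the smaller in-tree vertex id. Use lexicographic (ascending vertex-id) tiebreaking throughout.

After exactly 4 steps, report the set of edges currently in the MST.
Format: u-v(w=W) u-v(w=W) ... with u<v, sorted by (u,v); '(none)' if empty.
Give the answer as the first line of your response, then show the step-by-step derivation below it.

0-1(w=1) 1-3(w=4) 2-3(w=3) 2-4(w=5)

step 1: add edge 2-4 (w=5); MST = {2-4(w=5)}
step 2: add edge 2-3 (w=3); MST = {2-3(w=3) 2-4(w=5)}
step 3: add edge 1-3 (w=4); MST = {1-3(w=4) 2-3(w=3) 2-4(w=5)}
step 4: add edge 0-1 (w=1); MST = {0-1(w=1) 1-3(w=4) 2-3(w=3) 2-4(w=5)}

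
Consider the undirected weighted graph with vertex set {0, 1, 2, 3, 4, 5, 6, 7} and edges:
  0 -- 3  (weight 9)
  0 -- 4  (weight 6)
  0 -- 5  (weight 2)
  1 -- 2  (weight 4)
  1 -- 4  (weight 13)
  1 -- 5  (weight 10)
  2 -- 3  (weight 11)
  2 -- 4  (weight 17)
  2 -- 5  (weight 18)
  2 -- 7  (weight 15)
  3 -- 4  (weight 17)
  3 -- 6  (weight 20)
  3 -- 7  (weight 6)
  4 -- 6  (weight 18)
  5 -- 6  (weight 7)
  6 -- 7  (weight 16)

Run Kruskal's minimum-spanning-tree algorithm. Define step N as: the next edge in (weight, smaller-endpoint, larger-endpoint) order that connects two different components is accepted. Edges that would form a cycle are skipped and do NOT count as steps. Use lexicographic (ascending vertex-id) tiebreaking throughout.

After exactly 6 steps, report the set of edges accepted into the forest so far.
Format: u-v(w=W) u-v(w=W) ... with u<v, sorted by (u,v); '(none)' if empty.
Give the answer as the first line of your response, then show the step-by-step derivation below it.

0-3(w=9) 0-4(w=6) 0-5(w=2) 1-2(w=4) 3-7(w=6) 5-6(w=7)

step 1: add edge 0-5 (w=2); MST = {0-5(w=2)}
step 2: add edge 1-2 (w=4); MST = {0-5(w=2) 1-2(w=4)}
step 3: add edge 0-4 (w=6); MST = {0-4(w=6) 0-5(w=2) 1-2(w=4)}
step 4: add edge 3-7 (w=6); MST = {0-4(w=6) 0-5(w=2) 1-2(w=4) 3-7(w=6)}
step 5: add edge 5-6 (w=7); MST = {0-4(w=6) 0-5(w=2) 1-2(w=4) 3-7(w=6) 5-6(w=7)}
step 6: add edge 0-3 (w=9); MST = {0-3(w=9) 0-4(w=6) 0-5(w=2) 1-2(w=4) 3-7(w=6) 5-6(w=7)}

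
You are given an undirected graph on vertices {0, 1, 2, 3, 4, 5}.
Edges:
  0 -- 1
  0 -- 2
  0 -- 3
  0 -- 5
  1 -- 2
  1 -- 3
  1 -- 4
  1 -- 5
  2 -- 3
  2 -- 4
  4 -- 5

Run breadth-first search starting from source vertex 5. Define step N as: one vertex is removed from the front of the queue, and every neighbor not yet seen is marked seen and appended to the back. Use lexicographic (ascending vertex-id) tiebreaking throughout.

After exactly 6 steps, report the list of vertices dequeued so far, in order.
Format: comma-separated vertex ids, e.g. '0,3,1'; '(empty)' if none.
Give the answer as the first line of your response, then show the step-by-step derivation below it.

5,0,1,4,2,3

step 1: dequeue 5; queue=[0,1,4]; order=5
step 2: dequeue 0; queue=[1,4,2,3]; order=5,0
step 3: dequeue 1; queue=[4,2,3]; order=5,0,1
step 4: dequeue 4; queue=[2,3]; order=5,0,1,4
step 5: dequeue 2; queue=[3]; order=5,0,1,4,2
step 6: dequeue 3; queue=[(empty)]; order=5,0,1,4,2,3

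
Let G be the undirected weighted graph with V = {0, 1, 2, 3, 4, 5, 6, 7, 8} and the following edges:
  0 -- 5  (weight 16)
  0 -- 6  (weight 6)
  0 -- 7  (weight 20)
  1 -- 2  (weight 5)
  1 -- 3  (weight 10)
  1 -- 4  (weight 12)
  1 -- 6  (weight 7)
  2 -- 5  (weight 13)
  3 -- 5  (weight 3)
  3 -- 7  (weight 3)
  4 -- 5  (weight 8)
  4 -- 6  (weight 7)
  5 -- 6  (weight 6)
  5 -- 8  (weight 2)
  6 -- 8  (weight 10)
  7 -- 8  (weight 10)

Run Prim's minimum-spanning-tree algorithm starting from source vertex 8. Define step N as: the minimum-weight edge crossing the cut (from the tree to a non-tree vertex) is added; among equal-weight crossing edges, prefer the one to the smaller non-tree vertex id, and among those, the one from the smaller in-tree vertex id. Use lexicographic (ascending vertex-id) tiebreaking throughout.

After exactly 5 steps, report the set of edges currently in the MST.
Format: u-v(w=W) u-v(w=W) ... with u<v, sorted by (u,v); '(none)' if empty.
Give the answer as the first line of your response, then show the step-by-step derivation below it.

0-6(w=6) 3-5(w=3) 3-7(w=3) 5-6(w=6) 5-8(w=2)

step 1: add edge 5-8 (w=2); MST = {5-8(w=2)}
step 2: add edge 3-5 (w=3); MST = {3-5(w=3) 5-8(w=2)}
step 3: add edge 3-7 (w=3); MST = {3-5(w=3) 3-7(w=3) 5-8(w=2)}
step 4: add edge 5-6 (w=6); MST = {3-5(w=3) 3-7(w=3) 5-6(w=6) 5-8(w=2)}
step 5: add edge 0-6 (w=6); MST = {0-6(w=6) 3-5(w=3) 3-7(w=3) 5-6(w=6) 5-8(w=2)}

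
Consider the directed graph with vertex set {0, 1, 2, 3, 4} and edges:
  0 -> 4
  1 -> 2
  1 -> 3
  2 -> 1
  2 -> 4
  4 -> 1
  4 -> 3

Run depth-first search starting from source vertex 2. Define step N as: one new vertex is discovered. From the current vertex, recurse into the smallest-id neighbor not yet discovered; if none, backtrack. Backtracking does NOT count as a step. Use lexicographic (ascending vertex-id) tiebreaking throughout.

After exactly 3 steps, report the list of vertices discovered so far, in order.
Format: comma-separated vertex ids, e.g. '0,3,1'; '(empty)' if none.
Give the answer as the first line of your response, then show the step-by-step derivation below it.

2,1,3

step 1: discover 2; path=2; order=2
step 2: discover 1; path=2>1; order=2,1
step 3: discover 3; path=2>1>3; order=2,1,3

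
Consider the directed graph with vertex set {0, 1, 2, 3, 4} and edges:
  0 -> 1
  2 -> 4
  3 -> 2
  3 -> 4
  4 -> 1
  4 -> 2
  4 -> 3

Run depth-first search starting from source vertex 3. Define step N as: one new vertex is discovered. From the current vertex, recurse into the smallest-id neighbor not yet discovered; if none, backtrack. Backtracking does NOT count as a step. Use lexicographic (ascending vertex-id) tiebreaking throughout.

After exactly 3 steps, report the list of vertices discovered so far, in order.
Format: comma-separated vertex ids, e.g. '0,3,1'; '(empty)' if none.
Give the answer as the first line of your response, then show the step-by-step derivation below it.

3,2,4

step 1: discover 3; path=3; order=3
step 2: discover 2; path=3>2; order=3,2
step 3: discover 4; path=3>2>4; order=3,2,4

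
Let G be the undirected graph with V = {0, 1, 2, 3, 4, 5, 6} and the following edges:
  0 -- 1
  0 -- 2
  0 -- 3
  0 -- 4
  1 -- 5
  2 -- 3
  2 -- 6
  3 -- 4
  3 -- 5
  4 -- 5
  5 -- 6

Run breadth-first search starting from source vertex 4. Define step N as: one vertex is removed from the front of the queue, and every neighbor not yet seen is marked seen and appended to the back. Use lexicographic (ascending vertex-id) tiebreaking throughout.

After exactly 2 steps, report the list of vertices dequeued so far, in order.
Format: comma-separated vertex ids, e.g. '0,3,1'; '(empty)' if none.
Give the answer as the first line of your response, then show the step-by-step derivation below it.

4,0

step 1: dequeue 4; queue=[0,3,5]; order=4
step 2: dequeue 0; queue=[3,5,1,2]; order=4,0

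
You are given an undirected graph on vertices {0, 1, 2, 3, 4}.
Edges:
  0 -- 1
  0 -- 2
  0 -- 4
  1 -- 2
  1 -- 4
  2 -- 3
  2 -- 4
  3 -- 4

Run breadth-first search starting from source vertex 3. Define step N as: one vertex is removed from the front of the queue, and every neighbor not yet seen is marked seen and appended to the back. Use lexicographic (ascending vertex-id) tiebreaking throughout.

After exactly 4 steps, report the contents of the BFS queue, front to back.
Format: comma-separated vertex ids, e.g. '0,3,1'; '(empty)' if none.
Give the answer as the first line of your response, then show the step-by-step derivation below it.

1

step 1: dequeue 3; queue=[2,4]; order=3
step 2: dequeue 2; queue=[4,0,1]; order=3,2
step 3: dequeue 4; queue=[0,1]; order=3,2,4
step 4: dequeue 0; queue=[1]; order=3,2,4,0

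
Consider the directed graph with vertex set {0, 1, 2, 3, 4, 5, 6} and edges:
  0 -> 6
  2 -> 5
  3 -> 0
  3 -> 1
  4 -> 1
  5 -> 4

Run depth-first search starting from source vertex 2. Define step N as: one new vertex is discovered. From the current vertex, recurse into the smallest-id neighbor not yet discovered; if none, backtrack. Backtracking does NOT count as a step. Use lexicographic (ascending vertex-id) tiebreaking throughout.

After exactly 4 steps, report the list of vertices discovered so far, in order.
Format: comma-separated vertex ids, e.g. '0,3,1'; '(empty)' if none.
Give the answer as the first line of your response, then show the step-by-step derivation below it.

2,5,4,1

step 1: discover 2; path=2; order=2
step 2: discover 5; path=2>5; order=2,5
step 3: discover 4; path=2>5>4; order=2,5,4
step 4: discover 1; path=2>5>4>1; order=2,5,4,1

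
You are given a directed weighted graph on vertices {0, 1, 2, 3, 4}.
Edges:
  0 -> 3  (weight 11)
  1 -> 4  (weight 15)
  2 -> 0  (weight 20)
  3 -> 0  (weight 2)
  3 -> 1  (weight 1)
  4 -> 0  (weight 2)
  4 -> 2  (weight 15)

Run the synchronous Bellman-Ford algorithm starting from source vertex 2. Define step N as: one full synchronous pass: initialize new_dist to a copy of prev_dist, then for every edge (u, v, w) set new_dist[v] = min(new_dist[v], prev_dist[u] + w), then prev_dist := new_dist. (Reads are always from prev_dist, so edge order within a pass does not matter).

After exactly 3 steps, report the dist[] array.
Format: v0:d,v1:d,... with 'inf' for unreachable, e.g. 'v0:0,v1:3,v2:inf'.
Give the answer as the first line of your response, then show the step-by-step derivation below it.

v0:20,v1:32,v2:0,v3:31,v4:inf

step 1: dist = v0:20,v1:inf,v2:0,v3:inf,v4:inf
step 2: dist = v0:20,v1:inf,v2:0,v3:31,v4:inf
step 3: dist = v0:20,v1:32,v2:0,v3:31,v4:inf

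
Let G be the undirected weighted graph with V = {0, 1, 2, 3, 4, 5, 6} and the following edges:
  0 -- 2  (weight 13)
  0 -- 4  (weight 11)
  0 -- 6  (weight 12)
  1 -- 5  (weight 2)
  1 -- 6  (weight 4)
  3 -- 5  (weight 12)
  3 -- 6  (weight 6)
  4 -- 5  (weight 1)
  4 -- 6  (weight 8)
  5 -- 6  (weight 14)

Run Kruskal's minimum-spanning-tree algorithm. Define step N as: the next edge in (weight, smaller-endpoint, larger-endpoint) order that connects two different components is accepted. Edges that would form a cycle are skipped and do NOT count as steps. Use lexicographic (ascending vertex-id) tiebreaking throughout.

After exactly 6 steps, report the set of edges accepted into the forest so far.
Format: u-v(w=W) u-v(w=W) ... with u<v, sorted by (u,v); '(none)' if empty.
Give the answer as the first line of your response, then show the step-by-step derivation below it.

0-2(w=13) 0-4(w=11) 1-5(w=2) 1-6(w=4) 3-6(w=6) 4-5(w=1)

step 1: add edge 4-5 (w=1); MST = {4-5(w=1)}
step 2: add edge 1-5 (w=2); MST = {1-5(w=2) 4-5(w=1)}
step 3: add edge 1-6 (w=4); MST = {1-5(w=2) 1-6(w=4) 4-5(w=1)}
step 4: add edge 3-6 (w=6); MST = {1-5(w=2) 1-6(w=4) 3-6(w=6) 4-5(w=1)}
step 5: add edge 0-4 (w=11); MST = {0-4(w=11) 1-5(w=2) 1-6(w=4) 3-6(w=6) 4-5(w=1)}
step 6: add edge 0-2 (w=13); MST = {0-2(w=13) 0-4(w=11) 1-5(w=2) 1-6(w=4) 3-6(w=6) 4-5(w=1)}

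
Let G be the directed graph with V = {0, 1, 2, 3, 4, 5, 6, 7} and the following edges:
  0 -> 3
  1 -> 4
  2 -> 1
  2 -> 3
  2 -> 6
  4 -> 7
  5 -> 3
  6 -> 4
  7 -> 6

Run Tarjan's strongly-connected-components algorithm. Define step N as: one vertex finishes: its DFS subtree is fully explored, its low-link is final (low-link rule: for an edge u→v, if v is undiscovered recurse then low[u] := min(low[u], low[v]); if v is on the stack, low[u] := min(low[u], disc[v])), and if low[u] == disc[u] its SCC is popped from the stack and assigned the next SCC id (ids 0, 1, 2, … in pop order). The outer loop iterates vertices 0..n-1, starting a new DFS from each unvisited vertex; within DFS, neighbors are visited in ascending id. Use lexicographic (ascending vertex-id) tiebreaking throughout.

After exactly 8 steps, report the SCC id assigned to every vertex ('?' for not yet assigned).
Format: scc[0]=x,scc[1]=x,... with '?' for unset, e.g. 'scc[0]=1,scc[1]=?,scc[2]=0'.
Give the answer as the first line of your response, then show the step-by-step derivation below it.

scc[0]=1,scc[1]=3,scc[2]=4,scc[3]=0,scc[4]=2,scc[5]=5,scc[6]=2,scc[7]=2

step 1: low=(low[0]=0,low[1]=?,low[2]=?,low[3]=1,low[4]=?,low[5]=?,low[6]=?,low[7]=?); scc=(scc[0]=?,scc[1]=?,scc[2]=?,scc[3]=0,scc[4]=?,scc[5]=?,scc[6]=?,scc[7]=?)
step 2: low=(low[0]=0,low[1]=?,low[2]=?,low[3]=1,low[4]=?,low[5]=?,low[6]=?,low[7]=?); scc=(scc[0]=1,scc[1]=?,scc[2]=?,scc[3]=0,scc[4]=?,scc[5]=?,scc[6]=?,scc[7]=?)
step 3: low=(low[0]=0,low[1]=2,low[2]=?,low[3]=1,low[4]=3,low[5]=?,low[6]=3,low[7]=4); scc=(scc[0]=1,scc[1]=?,scc[2]=?,scc[3]=0,scc[4]=?,scc[5]=?,scc[6]=?,scc[7]=?)
step 4: low=(low[0]=0,low[1]=2,low[2]=?,low[3]=1,low[4]=3,low[5]=?,low[6]=3,low[7]=3); scc=(scc[0]=1,scc[1]=?,scc[2]=?,scc[3]=0,scc[4]=?,scc[5]=?,scc[6]=?,scc[7]=?)
step 5: low=(low[0]=0,low[1]=2,low[2]=?,low[3]=1,low[4]=3,low[5]=?,low[6]=3,low[7]=3); scc=(scc[0]=1,scc[1]=?,scc[2]=?,scc[3]=0,scc[4]=2,scc[5]=?,scc[6]=2,scc[7]=2)
step 6: low=(low[0]=0,low[1]=2,low[2]=?,low[3]=1,low[4]=3,low[5]=?,low[6]=3,low[7]=3); scc=(scc[0]=1,scc[1]=3,scc[2]=?,scc[3]=0,scc[4]=2,scc[5]=?,scc[6]=2,scc[7]=2)
step 7: low=(low[0]=0,low[1]=2,low[2]=6,low[3]=1,low[4]=3,low[5]=?,low[6]=3,low[7]=3); scc=(scc[0]=1,scc[1]=3,scc[2]=4,scc[3]=0,scc[4]=2,scc[5]=?,scc[6]=2,scc[7]=2)
step 8: low=(low[0]=0,low[1]=2,low[2]=6,low[3]=1,low[4]=3,low[5]=7,low[6]=3,low[7]=3); scc=(scc[0]=1,scc[1]=3,scc[2]=4,scc[3]=0,scc[4]=2,scc[5]=5,scc[6]=2,scc[7]=2)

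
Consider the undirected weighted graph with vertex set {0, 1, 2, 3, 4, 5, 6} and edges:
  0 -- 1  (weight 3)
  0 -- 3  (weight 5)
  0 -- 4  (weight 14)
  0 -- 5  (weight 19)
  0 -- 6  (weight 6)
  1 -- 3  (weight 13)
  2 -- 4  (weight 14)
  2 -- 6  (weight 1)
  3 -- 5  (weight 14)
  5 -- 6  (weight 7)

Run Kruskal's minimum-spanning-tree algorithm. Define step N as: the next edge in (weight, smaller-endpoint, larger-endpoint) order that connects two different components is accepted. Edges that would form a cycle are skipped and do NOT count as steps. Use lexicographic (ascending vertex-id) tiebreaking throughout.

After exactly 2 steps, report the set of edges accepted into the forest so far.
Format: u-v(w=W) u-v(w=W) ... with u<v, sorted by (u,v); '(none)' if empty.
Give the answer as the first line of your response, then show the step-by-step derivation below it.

0-1(w=3) 2-6(w=1)

step 1: add edge 2-6 (w=1); MST = {2-6(w=1)}
step 2: add edge 0-1 (w=3); MST = {0-1(w=3) 2-6(w=1)}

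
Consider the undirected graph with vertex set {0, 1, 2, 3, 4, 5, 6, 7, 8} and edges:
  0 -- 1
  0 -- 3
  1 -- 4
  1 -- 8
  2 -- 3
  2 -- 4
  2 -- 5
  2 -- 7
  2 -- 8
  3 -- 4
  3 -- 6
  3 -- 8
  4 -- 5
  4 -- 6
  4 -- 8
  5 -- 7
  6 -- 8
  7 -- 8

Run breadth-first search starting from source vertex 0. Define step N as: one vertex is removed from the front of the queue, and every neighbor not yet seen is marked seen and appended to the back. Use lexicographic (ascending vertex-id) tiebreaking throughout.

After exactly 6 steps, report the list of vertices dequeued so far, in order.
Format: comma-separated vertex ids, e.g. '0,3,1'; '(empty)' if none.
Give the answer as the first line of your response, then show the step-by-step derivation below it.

0,1,3,4,8,2

step 1: dequeue 0; queue=[1,3]; order=0
step 2: dequeue 1; queue=[3,4,8]; order=0,1
step 3: dequeue 3; queue=[4,8,2,6]; order=0,1,3
step 4: dequeue 4; queue=[8,2,6,5]; order=0,1,3,4
step 5: dequeue 8; queue=[2,6,5,7]; order=0,1,3,4,8
step 6: dequeue 2; queue=[6,5,7]; order=0,1,3,4,8,2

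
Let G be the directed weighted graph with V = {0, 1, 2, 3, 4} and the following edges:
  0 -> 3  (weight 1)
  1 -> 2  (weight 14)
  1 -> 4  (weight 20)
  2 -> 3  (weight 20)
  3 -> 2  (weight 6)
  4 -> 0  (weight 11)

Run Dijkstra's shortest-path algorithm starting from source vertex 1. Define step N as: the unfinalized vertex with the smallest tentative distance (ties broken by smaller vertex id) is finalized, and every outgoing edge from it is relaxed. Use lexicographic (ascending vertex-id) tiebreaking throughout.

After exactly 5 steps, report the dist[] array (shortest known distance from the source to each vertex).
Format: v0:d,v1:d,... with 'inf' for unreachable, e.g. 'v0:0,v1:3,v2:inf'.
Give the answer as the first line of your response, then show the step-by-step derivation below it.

v0:31,v1:0,v2:14,v3:32,v4:20

step 1: dist = v0:inf,v1:0,v2:14,v3:inf,v4:20
step 2: dist = v0:inf,v1:0,v2:14,v3:34,v4:20
step 3: dist = v0:31,v1:0,v2:14,v3:34,v4:20
step 4: dist = v0:31,v1:0,v2:14,v3:32,v4:20
step 5: dist = v0:31,v1:0,v2:14,v3:32,v4:20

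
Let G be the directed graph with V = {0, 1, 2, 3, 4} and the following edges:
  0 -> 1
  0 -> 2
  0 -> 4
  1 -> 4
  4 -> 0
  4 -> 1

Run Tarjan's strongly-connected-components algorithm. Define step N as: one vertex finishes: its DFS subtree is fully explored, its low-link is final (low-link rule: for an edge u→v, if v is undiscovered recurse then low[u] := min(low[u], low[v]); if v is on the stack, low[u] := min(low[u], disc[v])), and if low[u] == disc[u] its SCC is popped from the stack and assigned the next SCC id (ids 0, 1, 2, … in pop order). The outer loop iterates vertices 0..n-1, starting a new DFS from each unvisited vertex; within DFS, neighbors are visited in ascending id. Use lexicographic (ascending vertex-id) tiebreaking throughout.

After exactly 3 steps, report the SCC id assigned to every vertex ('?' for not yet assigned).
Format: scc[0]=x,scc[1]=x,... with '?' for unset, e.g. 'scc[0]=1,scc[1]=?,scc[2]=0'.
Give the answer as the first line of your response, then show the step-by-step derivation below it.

scc[0]=?,scc[1]=?,scc[2]=0,scc[3]=?,scc[4]=?

step 1: low=(low[0]=0,low[1]=1,low[2]=?,low[3]=?,low[4]=0); scc=(scc[0]=?,scc[1]=?,scc[2]=?,scc[3]=?,scc[4]=?)
step 2: low=(low[0]=0,low[1]=0,low[2]=?,low[3]=?,low[4]=0); scc=(scc[0]=?,scc[1]=?,scc[2]=?,scc[3]=?,scc[4]=?)
step 3: low=(low[0]=0,low[1]=0,low[2]=3,low[3]=?,low[4]=0); scc=(scc[0]=?,scc[1]=?,scc[2]=0,scc[3]=?,scc[4]=?)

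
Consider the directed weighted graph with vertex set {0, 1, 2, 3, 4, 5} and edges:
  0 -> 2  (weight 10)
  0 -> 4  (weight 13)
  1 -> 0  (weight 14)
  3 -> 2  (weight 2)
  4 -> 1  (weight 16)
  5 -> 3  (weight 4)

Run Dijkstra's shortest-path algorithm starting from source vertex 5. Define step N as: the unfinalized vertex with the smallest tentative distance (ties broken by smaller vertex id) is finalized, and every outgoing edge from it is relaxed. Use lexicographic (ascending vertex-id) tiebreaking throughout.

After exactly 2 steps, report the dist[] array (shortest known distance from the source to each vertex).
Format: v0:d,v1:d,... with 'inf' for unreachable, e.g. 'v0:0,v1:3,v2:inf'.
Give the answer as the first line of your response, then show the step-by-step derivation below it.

v0:inf,v1:inf,v2:6,v3:4,v4:inf,v5:0

step 1: dist = v0:inf,v1:inf,v2:inf,v3:4,v4:inf,v5:0
step 2: dist = v0:inf,v1:inf,v2:6,v3:4,v4:inf,v5:0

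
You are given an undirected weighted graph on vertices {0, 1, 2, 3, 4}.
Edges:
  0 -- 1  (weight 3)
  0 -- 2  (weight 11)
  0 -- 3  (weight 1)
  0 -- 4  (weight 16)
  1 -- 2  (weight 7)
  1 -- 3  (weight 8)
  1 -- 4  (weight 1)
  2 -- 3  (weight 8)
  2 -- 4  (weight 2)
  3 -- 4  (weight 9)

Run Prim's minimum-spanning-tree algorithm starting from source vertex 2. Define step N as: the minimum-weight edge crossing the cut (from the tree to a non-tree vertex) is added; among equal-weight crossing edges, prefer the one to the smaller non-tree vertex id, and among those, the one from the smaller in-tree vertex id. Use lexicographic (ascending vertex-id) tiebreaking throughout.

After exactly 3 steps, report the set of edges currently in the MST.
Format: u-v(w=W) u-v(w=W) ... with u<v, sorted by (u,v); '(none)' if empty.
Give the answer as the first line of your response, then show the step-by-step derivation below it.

0-1(w=3) 1-4(w=1) 2-4(w=2)

step 1: add edge 2-4 (w=2); MST = {2-4(w=2)}
step 2: add edge 1-4 (w=1); MST = {1-4(w=1) 2-4(w=2)}
step 3: add edge 0-1 (w=3); MST = {0-1(w=3) 1-4(w=1) 2-4(w=2)}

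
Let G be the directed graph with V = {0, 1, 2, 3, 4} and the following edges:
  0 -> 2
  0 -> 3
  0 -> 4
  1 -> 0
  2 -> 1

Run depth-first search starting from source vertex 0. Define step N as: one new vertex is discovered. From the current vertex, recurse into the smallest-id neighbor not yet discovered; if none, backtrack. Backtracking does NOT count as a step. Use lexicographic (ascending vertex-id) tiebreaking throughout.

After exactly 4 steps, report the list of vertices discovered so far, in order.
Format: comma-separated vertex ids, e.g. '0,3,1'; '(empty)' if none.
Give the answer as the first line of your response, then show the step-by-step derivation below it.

0,2,1,3

step 1: discover 0; path=0; order=0
step 2: discover 2; path=0>2; order=0,2
step 3: discover 1; path=0>2>1; order=0,2,1
step 4: discover 3; path=0>3; order=0,2,1,3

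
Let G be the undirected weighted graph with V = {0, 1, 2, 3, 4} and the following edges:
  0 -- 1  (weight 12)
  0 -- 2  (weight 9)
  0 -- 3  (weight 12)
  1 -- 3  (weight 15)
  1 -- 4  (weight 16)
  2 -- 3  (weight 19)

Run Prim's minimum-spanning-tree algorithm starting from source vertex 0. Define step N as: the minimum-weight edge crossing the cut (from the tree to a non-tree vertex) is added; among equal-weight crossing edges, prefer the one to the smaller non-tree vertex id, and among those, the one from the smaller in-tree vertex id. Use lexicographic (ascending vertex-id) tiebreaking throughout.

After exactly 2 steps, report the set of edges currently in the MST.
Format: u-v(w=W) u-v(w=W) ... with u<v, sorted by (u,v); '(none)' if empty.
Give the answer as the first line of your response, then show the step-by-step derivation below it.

0-1(w=12) 0-2(w=9)

step 1: add edge 0-2 (w=9); MST = {0-2(w=9)}
step 2: add edge 0-1 (w=12); MST = {0-1(w=12) 0-2(w=9)}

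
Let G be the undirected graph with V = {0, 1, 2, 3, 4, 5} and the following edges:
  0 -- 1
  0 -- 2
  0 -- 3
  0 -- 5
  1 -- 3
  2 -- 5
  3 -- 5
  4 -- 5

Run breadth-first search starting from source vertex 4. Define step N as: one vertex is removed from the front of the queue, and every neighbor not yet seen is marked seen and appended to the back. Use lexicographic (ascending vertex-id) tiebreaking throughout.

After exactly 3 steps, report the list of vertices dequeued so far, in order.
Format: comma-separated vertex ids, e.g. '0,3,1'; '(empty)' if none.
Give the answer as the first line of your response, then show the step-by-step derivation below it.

4,5,0

step 1: dequeue 4; queue=[5]; order=4
step 2: dequeue 5; queue=[0,2,3]; order=4,5
step 3: dequeue 0; queue=[2,3,1]; order=4,5,0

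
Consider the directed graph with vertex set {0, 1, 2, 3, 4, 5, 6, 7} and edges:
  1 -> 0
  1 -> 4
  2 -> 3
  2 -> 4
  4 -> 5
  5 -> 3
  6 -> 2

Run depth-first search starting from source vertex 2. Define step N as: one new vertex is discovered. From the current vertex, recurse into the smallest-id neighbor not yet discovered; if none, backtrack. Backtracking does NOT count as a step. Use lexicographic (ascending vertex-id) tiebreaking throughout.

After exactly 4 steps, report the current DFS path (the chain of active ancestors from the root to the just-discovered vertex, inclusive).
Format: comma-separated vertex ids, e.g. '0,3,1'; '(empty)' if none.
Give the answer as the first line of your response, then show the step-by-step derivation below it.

2,4,5

step 1: discover 2; path=2; order=2
step 2: discover 3; path=2>3; order=2,3
step 3: discover 4; path=2>4; order=2,3,4
step 4: discover 5; path=2>4>5; order=2,3,4,5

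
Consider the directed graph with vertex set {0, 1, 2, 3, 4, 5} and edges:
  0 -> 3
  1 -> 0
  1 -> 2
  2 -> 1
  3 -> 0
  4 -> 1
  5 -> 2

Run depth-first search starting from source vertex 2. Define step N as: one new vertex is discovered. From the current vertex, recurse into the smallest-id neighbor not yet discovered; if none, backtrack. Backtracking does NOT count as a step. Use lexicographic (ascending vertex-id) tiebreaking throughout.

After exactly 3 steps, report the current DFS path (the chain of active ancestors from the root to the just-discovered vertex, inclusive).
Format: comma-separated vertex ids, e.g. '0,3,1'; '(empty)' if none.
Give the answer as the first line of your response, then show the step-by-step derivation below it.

2,1,0

step 1: discover 2; path=2; order=2
step 2: discover 1; path=2>1; order=2,1
step 3: discover 0; path=2>1>0; order=2,1,0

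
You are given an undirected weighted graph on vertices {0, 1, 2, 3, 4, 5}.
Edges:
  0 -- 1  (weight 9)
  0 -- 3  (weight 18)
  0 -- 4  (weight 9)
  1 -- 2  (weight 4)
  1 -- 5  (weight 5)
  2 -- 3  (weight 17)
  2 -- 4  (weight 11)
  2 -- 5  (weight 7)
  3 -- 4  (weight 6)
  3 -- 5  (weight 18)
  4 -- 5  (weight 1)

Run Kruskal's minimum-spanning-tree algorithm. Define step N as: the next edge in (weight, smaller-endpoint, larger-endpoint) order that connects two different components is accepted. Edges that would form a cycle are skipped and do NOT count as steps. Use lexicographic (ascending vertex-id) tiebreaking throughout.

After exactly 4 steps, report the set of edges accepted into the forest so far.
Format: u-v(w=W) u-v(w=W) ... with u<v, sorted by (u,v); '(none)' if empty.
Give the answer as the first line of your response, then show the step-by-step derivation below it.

1-2(w=4) 1-5(w=5) 3-4(w=6) 4-5(w=1)

step 1: add edge 4-5 (w=1); MST = {4-5(w=1)}
step 2: add edge 1-2 (w=4); MST = {1-2(w=4) 4-5(w=1)}
step 3: add edge 1-5 (w=5); MST = {1-2(w=4) 1-5(w=5) 4-5(w=1)}
step 4: add edge 3-4 (w=6); MST = {1-2(w=4) 1-5(w=5) 3-4(w=6) 4-5(w=1)}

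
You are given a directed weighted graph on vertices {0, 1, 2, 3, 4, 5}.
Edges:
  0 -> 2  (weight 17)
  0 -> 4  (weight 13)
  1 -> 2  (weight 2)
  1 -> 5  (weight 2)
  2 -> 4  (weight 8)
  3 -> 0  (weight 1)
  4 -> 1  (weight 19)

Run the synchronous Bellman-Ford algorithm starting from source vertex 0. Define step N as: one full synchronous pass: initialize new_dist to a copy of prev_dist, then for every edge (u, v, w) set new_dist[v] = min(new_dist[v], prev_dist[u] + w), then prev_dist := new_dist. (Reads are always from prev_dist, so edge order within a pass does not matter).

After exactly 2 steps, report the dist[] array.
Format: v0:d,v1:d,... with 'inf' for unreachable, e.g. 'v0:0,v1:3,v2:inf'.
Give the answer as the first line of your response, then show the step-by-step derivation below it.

v0:0,v1:32,v2:17,v3:inf,v4:13,v5:inf

step 1: dist = v0:0,v1:inf,v2:17,v3:inf,v4:13,v5:inf
step 2: dist = v0:0,v1:32,v2:17,v3:inf,v4:13,v5:inf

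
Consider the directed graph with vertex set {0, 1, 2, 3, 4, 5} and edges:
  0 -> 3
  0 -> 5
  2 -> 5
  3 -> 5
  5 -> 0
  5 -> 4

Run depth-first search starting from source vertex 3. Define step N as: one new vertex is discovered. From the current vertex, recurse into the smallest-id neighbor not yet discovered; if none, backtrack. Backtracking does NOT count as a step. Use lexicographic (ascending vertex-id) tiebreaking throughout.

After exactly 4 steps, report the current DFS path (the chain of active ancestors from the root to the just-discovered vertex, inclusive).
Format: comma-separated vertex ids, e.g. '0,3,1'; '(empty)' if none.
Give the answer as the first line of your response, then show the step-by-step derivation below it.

3,5,4

step 1: discover 3; path=3; order=3
step 2: discover 5; path=3>5; order=3,5
step 3: discover 0; path=3>5>0; order=3,5,0
step 4: discover 4; path=3>5>4; order=3,5,0,4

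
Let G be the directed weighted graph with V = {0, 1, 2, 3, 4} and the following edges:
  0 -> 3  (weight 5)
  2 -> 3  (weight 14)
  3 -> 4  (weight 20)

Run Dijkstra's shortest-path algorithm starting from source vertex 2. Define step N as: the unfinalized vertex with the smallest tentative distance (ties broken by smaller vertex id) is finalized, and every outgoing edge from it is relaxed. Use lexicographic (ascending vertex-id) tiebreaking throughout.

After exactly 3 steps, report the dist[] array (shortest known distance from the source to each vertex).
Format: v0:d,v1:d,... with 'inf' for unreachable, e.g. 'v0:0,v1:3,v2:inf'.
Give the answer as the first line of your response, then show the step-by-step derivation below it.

v0:inf,v1:inf,v2:0,v3:14,v4:34

step 1: dist = v0:inf,v1:inf,v2:0,v3:14,v4:inf
step 2: dist = v0:inf,v1:inf,v2:0,v3:14,v4:34
step 3: dist = v0:inf,v1:inf,v2:0,v3:14,v4:34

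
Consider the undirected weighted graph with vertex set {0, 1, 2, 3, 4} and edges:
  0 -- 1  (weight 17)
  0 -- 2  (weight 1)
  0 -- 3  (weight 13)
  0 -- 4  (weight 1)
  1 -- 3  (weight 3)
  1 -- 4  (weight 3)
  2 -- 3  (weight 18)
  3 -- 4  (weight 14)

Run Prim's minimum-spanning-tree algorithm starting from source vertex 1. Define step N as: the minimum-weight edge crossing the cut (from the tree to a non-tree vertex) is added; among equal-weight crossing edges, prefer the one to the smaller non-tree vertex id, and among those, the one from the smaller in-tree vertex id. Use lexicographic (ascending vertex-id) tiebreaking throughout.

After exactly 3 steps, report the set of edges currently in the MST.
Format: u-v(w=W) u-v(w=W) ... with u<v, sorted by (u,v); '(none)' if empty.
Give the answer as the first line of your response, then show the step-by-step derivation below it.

0-4(w=1) 1-3(w=3) 1-4(w=3)

step 1: add edge 1-3 (w=3); MST = {1-3(w=3)}
step 2: add edge 1-4 (w=3); MST = {1-3(w=3) 1-4(w=3)}
step 3: add edge 0-4 (w=1); MST = {0-4(w=1) 1-3(w=3) 1-4(w=3)}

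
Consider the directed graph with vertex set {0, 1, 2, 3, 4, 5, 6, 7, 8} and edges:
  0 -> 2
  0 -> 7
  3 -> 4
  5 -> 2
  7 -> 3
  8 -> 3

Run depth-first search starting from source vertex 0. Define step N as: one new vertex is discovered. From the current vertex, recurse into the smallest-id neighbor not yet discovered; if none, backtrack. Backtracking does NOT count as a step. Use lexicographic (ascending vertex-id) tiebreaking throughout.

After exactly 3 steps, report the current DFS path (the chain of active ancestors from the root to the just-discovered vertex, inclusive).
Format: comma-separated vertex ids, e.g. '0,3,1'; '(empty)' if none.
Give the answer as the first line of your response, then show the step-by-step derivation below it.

0,7

step 1: discover 0; path=0; order=0
step 2: discover 2; path=0>2; order=0,2
step 3: discover 7; path=0>7; order=0,2,7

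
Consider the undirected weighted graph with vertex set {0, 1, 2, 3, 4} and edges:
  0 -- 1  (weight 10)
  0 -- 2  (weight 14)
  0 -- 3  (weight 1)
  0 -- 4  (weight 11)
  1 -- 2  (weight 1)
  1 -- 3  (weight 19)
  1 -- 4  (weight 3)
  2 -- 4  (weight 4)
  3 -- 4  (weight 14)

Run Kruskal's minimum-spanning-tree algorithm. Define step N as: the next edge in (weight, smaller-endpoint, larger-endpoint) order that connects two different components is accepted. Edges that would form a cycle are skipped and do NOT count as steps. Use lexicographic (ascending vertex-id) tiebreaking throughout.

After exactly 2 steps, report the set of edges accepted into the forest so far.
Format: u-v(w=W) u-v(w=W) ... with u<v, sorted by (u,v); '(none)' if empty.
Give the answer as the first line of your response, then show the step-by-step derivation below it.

0-3(w=1) 1-2(w=1)

step 1: add edge 0-3 (w=1); MST = {0-3(w=1)}
step 2: add edge 1-2 (w=1); MST = {0-3(w=1) 1-2(w=1)}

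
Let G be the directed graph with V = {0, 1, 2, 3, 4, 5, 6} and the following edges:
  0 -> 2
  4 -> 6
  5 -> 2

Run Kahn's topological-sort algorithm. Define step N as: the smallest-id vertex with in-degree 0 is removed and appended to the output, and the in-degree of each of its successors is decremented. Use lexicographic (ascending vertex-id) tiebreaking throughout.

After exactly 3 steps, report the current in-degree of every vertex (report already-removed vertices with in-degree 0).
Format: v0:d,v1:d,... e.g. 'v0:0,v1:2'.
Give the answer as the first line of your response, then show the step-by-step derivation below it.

v0:0,v1:0,v2:1,v3:0,v4:0,v5:0,v6:1

step 1: output 0; order=[0]; indeg=(0,0,1,0,0,0,1)
step 2: output 1; order=[0,1]; indeg=(0,0,1,0,0,0,1)
step 3: output 3; order=[0,1,3]; indeg=(0,0,1,0,0,0,1)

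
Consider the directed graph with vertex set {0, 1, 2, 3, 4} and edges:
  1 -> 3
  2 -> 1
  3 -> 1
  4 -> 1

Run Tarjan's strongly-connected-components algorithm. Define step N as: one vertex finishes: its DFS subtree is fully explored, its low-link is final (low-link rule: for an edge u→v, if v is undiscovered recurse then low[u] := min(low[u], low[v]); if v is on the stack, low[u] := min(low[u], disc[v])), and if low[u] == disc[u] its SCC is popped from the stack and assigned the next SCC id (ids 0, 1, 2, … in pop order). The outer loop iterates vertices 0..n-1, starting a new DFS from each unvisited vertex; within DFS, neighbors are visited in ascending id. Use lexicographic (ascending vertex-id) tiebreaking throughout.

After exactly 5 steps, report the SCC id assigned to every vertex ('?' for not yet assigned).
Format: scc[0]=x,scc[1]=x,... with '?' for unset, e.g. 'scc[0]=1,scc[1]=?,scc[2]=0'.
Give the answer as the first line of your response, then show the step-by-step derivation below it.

scc[0]=0,scc[1]=1,scc[2]=2,scc[3]=1,scc[4]=3

step 1: low=(low[0]=0,low[1]=?,low[2]=?,low[3]=?,low[4]=?); scc=(scc[0]=0,scc[1]=?,scc[2]=?,scc[3]=?,scc[4]=?)
step 2: low=(low[0]=0,low[1]=1,low[2]=?,low[3]=1,low[4]=?); scc=(scc[0]=0,scc[1]=?,scc[2]=?,scc[3]=?,scc[4]=?)
step 3: low=(low[0]=0,low[1]=1,low[2]=?,low[3]=1,low[4]=?); scc=(scc[0]=0,scc[1]=1,scc[2]=?,scc[3]=1,scc[4]=?)
step 4: low=(low[0]=0,low[1]=1,low[2]=3,low[3]=1,low[4]=?); scc=(scc[0]=0,scc[1]=1,scc[2]=2,scc[3]=1,scc[4]=?)
step 5: low=(low[0]=0,low[1]=1,low[2]=3,low[3]=1,low[4]=4); scc=(scc[0]=0,scc[1]=1,scc[2]=2,scc[3]=1,scc[4]=3)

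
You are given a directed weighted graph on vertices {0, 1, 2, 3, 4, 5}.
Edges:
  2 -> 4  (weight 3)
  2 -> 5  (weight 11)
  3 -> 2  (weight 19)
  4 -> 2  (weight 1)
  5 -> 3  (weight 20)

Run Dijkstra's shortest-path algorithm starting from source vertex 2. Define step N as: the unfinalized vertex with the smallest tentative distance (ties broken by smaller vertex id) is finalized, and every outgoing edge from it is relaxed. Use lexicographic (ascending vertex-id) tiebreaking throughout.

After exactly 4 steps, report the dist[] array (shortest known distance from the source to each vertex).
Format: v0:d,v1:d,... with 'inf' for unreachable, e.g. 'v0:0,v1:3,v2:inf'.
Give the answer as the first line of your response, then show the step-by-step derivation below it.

v0:inf,v1:inf,v2:0,v3:31,v4:3,v5:11

step 1: dist = v0:inf,v1:inf,v2:0,v3:inf,v4:3,v5:11
step 2: dist = v0:inf,v1:inf,v2:0,v3:inf,v4:3,v5:11
step 3: dist = v0:inf,v1:inf,v2:0,v3:31,v4:3,v5:11
step 4: dist = v0:inf,v1:inf,v2:0,v3:31,v4:3,v5:11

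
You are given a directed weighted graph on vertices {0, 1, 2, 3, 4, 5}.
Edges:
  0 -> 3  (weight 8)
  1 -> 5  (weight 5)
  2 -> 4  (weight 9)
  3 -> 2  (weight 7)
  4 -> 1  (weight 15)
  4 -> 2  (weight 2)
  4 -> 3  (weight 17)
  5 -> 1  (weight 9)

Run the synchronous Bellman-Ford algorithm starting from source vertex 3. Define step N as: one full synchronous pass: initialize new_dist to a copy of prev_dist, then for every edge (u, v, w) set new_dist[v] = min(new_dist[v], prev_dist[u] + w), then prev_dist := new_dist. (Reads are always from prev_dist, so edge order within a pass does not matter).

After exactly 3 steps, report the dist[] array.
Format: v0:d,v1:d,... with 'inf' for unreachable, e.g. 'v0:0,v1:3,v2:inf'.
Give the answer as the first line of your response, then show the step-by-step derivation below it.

v0:inf,v1:31,v2:7,v3:0,v4:16,v5:inf

step 1: dist = v0:inf,v1:inf,v2:7,v3:0,v4:inf,v5:inf
step 2: dist = v0:inf,v1:inf,v2:7,v3:0,v4:16,v5:inf
step 3: dist = v0:inf,v1:31,v2:7,v3:0,v4:16,v5:inf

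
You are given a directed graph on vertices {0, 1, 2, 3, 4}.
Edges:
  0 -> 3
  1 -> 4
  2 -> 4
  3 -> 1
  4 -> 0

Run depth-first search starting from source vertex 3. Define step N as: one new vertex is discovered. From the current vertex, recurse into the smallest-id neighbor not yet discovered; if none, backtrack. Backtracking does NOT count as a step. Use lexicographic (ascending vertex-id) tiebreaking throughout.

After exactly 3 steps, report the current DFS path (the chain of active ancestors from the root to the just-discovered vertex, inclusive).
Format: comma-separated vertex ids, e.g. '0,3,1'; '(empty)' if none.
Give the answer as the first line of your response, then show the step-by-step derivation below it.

3,1,4

step 1: discover 3; path=3; order=3
step 2: discover 1; path=3>1; order=3,1
step 3: discover 4; path=3>1>4; order=3,1,4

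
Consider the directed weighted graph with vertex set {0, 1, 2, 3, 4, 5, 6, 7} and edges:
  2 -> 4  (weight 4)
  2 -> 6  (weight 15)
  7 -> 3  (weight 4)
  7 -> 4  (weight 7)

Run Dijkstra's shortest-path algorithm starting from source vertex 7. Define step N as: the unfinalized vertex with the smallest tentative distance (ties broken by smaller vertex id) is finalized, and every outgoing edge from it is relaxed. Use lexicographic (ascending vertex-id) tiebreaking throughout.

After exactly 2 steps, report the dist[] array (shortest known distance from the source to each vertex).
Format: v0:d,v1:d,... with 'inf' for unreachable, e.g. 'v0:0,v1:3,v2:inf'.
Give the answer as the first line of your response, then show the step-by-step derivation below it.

v0:inf,v1:inf,v2:inf,v3:4,v4:7,v5:inf,v6:inf,v7:0

step 1: dist = v0:inf,v1:inf,v2:inf,v3:4,v4:7,v5:inf,v6:inf,v7:0
step 2: dist = v0:inf,v1:inf,v2:inf,v3:4,v4:7,v5:inf,v6:inf,v7:0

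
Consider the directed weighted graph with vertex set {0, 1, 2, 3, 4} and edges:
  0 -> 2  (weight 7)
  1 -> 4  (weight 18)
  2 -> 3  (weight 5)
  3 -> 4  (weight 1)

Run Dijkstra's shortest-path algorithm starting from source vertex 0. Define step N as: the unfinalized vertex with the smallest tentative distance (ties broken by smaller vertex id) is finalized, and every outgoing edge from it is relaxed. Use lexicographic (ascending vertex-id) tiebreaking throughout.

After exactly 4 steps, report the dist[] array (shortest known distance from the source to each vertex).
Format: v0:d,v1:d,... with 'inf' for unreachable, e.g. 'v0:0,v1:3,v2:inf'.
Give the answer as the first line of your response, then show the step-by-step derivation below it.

v0:0,v1:inf,v2:7,v3:12,v4:13

step 1: dist = v0:0,v1:inf,v2:7,v3:inf,v4:inf
step 2: dist = v0:0,v1:inf,v2:7,v3:12,v4:inf
step 3: dist = v0:0,v1:inf,v2:7,v3:12,v4:13
step 4: dist = v0:0,v1:inf,v2:7,v3:12,v4:13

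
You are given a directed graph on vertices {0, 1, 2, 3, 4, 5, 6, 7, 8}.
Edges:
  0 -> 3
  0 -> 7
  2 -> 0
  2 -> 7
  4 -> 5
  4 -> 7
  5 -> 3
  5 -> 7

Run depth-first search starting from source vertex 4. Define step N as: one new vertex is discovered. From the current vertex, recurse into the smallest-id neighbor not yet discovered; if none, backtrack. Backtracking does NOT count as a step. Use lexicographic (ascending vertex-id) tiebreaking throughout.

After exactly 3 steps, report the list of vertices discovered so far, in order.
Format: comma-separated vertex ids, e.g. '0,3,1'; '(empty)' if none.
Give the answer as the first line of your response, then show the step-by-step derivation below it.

4,5,3

step 1: discover 4; path=4; order=4
step 2: discover 5; path=4>5; order=4,5
step 3: discover 3; path=4>5>3; order=4,5,3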